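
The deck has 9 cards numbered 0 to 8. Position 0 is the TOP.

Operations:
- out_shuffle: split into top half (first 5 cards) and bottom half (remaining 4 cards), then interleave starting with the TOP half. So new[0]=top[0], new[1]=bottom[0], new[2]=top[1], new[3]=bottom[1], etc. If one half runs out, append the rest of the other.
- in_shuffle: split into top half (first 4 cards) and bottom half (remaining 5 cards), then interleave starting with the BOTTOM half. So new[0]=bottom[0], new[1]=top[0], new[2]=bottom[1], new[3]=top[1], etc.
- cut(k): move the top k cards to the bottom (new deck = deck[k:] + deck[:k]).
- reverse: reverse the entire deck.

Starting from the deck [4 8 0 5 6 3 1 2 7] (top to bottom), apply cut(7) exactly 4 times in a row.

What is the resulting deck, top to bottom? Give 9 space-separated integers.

Answer: 8 0 5 6 3 1 2 7 4

Derivation:
After op 1 (cut(7)): [2 7 4 8 0 5 6 3 1]
After op 2 (cut(7)): [3 1 2 7 4 8 0 5 6]
After op 3 (cut(7)): [5 6 3 1 2 7 4 8 0]
After op 4 (cut(7)): [8 0 5 6 3 1 2 7 4]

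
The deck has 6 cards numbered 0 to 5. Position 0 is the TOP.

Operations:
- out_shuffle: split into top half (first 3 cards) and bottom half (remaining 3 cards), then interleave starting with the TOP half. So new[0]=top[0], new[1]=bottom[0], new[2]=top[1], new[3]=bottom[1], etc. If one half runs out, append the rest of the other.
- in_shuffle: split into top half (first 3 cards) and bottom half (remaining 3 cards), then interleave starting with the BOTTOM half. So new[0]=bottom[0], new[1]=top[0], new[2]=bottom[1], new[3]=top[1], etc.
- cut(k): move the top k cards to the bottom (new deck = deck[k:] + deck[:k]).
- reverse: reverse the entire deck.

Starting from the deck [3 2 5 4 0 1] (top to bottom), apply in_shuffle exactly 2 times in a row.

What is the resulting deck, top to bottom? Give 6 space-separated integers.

Answer: 2 4 1 3 5 0

Derivation:
After op 1 (in_shuffle): [4 3 0 2 1 5]
After op 2 (in_shuffle): [2 4 1 3 5 0]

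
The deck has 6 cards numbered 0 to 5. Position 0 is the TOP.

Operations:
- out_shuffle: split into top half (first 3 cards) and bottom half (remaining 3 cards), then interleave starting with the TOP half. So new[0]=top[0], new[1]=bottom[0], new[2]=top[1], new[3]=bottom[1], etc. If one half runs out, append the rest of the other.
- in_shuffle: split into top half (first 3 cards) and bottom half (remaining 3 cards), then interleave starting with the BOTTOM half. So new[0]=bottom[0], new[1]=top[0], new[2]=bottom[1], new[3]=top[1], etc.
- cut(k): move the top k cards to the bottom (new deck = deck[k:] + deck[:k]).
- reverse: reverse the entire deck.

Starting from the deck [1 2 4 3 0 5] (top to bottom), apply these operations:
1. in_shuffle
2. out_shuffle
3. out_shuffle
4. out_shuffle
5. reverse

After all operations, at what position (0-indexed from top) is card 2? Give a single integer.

Answer: 1

Derivation:
After op 1 (in_shuffle): [3 1 0 2 5 4]
After op 2 (out_shuffle): [3 2 1 5 0 4]
After op 3 (out_shuffle): [3 5 2 0 1 4]
After op 4 (out_shuffle): [3 0 5 1 2 4]
After op 5 (reverse): [4 2 1 5 0 3]
Card 2 is at position 1.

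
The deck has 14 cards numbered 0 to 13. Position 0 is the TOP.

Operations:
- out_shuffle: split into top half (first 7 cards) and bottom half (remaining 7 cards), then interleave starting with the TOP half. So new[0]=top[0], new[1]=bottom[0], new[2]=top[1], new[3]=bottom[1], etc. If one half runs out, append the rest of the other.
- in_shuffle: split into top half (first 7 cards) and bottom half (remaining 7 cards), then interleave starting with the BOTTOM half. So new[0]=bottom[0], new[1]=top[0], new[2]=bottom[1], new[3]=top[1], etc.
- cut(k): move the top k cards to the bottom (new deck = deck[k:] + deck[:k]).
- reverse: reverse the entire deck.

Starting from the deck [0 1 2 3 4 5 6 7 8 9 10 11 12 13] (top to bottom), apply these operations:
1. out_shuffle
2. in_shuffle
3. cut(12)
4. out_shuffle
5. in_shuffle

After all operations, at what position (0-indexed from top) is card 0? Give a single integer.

After op 1 (out_shuffle): [0 7 1 8 2 9 3 10 4 11 5 12 6 13]
After op 2 (in_shuffle): [10 0 4 7 11 1 5 8 12 2 6 9 13 3]
After op 3 (cut(12)): [13 3 10 0 4 7 11 1 5 8 12 2 6 9]
After op 4 (out_shuffle): [13 1 3 5 10 8 0 12 4 2 7 6 11 9]
After op 5 (in_shuffle): [12 13 4 1 2 3 7 5 6 10 11 8 9 0]
Card 0 is at position 13.

Answer: 13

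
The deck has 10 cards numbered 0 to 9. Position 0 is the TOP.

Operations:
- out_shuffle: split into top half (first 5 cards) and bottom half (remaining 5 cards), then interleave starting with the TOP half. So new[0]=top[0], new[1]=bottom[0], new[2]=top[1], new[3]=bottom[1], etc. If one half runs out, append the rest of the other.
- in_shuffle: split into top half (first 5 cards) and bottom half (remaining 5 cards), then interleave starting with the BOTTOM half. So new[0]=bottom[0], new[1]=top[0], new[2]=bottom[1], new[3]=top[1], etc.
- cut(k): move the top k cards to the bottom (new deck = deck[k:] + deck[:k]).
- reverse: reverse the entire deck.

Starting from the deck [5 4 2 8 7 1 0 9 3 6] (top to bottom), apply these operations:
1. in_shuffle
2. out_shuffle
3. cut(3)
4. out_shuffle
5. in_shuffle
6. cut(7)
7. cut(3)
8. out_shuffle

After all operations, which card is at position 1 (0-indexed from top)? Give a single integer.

Answer: 0

Derivation:
After op 1 (in_shuffle): [1 5 0 4 9 2 3 8 6 7]
After op 2 (out_shuffle): [1 2 5 3 0 8 4 6 9 7]
After op 3 (cut(3)): [3 0 8 4 6 9 7 1 2 5]
After op 4 (out_shuffle): [3 9 0 7 8 1 4 2 6 5]
After op 5 (in_shuffle): [1 3 4 9 2 0 6 7 5 8]
After op 6 (cut(7)): [7 5 8 1 3 4 9 2 0 6]
After op 7 (cut(3)): [1 3 4 9 2 0 6 7 5 8]
After op 8 (out_shuffle): [1 0 3 6 4 7 9 5 2 8]
Position 1: card 0.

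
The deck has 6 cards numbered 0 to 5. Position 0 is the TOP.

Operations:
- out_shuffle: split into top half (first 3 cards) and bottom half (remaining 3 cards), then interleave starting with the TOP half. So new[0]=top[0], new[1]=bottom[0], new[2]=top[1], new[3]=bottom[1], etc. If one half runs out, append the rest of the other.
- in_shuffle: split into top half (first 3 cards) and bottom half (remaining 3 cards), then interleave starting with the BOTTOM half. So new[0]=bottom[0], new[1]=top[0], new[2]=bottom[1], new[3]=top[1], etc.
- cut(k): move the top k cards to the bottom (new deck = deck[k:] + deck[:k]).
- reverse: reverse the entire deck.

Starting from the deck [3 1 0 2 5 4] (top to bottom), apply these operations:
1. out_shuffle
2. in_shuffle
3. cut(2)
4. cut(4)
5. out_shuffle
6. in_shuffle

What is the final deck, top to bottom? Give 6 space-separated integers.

After op 1 (out_shuffle): [3 2 1 5 0 4]
After op 2 (in_shuffle): [5 3 0 2 4 1]
After op 3 (cut(2)): [0 2 4 1 5 3]
After op 4 (cut(4)): [5 3 0 2 4 1]
After op 5 (out_shuffle): [5 2 3 4 0 1]
After op 6 (in_shuffle): [4 5 0 2 1 3]

Answer: 4 5 0 2 1 3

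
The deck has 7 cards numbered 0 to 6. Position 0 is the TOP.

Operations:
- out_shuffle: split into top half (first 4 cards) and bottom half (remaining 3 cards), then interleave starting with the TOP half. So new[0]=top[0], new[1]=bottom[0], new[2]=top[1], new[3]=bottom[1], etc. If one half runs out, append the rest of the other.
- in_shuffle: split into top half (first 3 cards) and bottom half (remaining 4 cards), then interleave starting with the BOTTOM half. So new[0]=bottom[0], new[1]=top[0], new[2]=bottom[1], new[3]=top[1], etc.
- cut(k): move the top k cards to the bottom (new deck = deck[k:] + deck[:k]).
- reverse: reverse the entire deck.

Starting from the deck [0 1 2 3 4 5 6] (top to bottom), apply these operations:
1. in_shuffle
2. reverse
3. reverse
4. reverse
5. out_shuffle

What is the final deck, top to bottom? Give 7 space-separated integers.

After op 1 (in_shuffle): [3 0 4 1 5 2 6]
After op 2 (reverse): [6 2 5 1 4 0 3]
After op 3 (reverse): [3 0 4 1 5 2 6]
After op 4 (reverse): [6 2 5 1 4 0 3]
After op 5 (out_shuffle): [6 4 2 0 5 3 1]

Answer: 6 4 2 0 5 3 1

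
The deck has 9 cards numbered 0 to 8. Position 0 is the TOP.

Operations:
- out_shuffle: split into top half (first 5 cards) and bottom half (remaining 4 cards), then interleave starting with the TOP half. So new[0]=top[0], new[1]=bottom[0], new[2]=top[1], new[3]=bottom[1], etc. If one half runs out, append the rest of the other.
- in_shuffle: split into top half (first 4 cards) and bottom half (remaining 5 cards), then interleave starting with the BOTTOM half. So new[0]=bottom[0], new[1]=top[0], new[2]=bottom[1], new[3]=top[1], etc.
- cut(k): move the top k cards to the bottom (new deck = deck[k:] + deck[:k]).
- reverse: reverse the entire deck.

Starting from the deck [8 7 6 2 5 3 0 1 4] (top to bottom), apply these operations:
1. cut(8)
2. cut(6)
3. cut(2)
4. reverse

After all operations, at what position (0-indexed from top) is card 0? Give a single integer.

After op 1 (cut(8)): [4 8 7 6 2 5 3 0 1]
After op 2 (cut(6)): [3 0 1 4 8 7 6 2 5]
After op 3 (cut(2)): [1 4 8 7 6 2 5 3 0]
After op 4 (reverse): [0 3 5 2 6 7 8 4 1]
Card 0 is at position 0.

Answer: 0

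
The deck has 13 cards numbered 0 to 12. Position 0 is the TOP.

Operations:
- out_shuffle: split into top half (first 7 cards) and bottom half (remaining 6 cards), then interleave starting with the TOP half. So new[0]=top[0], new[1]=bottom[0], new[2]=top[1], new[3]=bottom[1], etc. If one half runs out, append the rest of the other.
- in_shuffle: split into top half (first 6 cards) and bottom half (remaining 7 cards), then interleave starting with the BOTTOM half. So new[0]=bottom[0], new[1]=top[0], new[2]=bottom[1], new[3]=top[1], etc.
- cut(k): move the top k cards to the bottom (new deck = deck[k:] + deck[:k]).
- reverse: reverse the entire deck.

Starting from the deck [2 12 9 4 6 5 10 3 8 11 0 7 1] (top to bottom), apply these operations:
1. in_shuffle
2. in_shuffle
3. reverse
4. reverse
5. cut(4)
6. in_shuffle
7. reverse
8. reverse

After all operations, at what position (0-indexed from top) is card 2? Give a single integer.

Answer: 12

Derivation:
After op 1 (in_shuffle): [10 2 3 12 8 9 11 4 0 6 7 5 1]
After op 2 (in_shuffle): [11 10 4 2 0 3 6 12 7 8 5 9 1]
After op 3 (reverse): [1 9 5 8 7 12 6 3 0 2 4 10 11]
After op 4 (reverse): [11 10 4 2 0 3 6 12 7 8 5 9 1]
After op 5 (cut(4)): [0 3 6 12 7 8 5 9 1 11 10 4 2]
After op 6 (in_shuffle): [5 0 9 3 1 6 11 12 10 7 4 8 2]
After op 7 (reverse): [2 8 4 7 10 12 11 6 1 3 9 0 5]
After op 8 (reverse): [5 0 9 3 1 6 11 12 10 7 4 8 2]
Card 2 is at position 12.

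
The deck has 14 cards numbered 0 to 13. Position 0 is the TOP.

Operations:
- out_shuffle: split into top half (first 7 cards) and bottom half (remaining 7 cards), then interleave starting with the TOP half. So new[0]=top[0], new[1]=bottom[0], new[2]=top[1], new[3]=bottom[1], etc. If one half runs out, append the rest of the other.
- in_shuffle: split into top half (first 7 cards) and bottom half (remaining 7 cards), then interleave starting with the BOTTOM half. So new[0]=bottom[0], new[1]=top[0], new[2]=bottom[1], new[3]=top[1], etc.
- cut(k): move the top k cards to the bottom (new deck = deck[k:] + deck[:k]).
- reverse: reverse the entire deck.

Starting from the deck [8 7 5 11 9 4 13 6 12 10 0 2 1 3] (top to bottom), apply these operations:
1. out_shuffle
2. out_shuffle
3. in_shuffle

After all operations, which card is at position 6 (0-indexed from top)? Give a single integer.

After op 1 (out_shuffle): [8 6 7 12 5 10 11 0 9 2 4 1 13 3]
After op 2 (out_shuffle): [8 0 6 9 7 2 12 4 5 1 10 13 11 3]
After op 3 (in_shuffle): [4 8 5 0 1 6 10 9 13 7 11 2 3 12]
Position 6: card 10.

Answer: 10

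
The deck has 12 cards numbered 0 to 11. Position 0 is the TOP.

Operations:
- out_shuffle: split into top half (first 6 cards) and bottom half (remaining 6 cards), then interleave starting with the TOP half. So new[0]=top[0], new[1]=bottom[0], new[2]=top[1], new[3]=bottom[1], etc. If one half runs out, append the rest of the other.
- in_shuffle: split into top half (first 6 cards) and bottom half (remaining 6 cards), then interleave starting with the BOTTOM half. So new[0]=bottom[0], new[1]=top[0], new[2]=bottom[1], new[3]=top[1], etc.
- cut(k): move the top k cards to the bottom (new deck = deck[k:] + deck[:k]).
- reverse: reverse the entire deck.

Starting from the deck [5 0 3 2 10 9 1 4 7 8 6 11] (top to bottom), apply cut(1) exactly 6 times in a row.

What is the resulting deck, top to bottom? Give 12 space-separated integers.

Answer: 1 4 7 8 6 11 5 0 3 2 10 9

Derivation:
After op 1 (cut(1)): [0 3 2 10 9 1 4 7 8 6 11 5]
After op 2 (cut(1)): [3 2 10 9 1 4 7 8 6 11 5 0]
After op 3 (cut(1)): [2 10 9 1 4 7 8 6 11 5 0 3]
After op 4 (cut(1)): [10 9 1 4 7 8 6 11 5 0 3 2]
After op 5 (cut(1)): [9 1 4 7 8 6 11 5 0 3 2 10]
After op 6 (cut(1)): [1 4 7 8 6 11 5 0 3 2 10 9]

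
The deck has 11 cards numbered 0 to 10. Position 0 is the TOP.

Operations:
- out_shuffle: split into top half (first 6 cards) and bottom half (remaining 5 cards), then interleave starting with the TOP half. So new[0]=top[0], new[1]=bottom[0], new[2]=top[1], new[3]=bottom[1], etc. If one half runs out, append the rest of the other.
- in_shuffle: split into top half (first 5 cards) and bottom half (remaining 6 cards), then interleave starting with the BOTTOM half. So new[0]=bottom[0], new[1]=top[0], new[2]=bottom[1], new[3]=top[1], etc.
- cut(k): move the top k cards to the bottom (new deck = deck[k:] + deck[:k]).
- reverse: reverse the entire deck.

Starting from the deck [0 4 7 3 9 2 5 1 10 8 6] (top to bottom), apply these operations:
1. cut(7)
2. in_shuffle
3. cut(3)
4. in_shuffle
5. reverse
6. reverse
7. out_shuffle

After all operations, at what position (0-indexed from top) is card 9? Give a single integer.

Answer: 3

Derivation:
After op 1 (cut(7)): [1 10 8 6 0 4 7 3 9 2 5]
After op 2 (in_shuffle): [4 1 7 10 3 8 9 6 2 0 5]
After op 3 (cut(3)): [10 3 8 9 6 2 0 5 4 1 7]
After op 4 (in_shuffle): [2 10 0 3 5 8 4 9 1 6 7]
After op 5 (reverse): [7 6 1 9 4 8 5 3 0 10 2]
After op 6 (reverse): [2 10 0 3 5 8 4 9 1 6 7]
After op 7 (out_shuffle): [2 4 10 9 0 1 3 6 5 7 8]
Card 9 is at position 3.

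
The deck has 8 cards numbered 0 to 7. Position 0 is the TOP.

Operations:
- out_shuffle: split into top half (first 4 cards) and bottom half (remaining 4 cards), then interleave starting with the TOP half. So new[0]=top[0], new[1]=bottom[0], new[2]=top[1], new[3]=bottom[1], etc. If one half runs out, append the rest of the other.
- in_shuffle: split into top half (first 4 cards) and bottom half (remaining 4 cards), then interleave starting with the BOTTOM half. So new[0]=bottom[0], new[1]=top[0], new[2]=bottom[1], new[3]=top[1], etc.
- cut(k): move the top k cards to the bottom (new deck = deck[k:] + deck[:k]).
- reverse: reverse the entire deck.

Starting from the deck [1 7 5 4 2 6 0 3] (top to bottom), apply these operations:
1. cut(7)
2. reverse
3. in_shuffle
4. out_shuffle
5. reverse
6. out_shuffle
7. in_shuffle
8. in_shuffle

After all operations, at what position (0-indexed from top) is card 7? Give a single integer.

Answer: 0

Derivation:
After op 1 (cut(7)): [3 1 7 5 4 2 6 0]
After op 2 (reverse): [0 6 2 4 5 7 1 3]
After op 3 (in_shuffle): [5 0 7 6 1 2 3 4]
After op 4 (out_shuffle): [5 1 0 2 7 3 6 4]
After op 5 (reverse): [4 6 3 7 2 0 1 5]
After op 6 (out_shuffle): [4 2 6 0 3 1 7 5]
After op 7 (in_shuffle): [3 4 1 2 7 6 5 0]
After op 8 (in_shuffle): [7 3 6 4 5 1 0 2]
Card 7 is at position 0.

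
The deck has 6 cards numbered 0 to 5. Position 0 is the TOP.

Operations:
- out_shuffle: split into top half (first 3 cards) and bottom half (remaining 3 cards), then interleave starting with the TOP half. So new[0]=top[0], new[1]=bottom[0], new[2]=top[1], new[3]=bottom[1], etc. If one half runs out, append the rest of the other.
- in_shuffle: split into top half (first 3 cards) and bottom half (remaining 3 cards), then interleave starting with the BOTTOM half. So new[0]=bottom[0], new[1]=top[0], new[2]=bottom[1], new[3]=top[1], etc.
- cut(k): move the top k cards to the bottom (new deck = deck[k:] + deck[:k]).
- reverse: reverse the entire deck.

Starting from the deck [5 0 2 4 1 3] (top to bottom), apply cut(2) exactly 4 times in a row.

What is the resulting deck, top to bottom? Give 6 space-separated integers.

After op 1 (cut(2)): [2 4 1 3 5 0]
After op 2 (cut(2)): [1 3 5 0 2 4]
After op 3 (cut(2)): [5 0 2 4 1 3]
After op 4 (cut(2)): [2 4 1 3 5 0]

Answer: 2 4 1 3 5 0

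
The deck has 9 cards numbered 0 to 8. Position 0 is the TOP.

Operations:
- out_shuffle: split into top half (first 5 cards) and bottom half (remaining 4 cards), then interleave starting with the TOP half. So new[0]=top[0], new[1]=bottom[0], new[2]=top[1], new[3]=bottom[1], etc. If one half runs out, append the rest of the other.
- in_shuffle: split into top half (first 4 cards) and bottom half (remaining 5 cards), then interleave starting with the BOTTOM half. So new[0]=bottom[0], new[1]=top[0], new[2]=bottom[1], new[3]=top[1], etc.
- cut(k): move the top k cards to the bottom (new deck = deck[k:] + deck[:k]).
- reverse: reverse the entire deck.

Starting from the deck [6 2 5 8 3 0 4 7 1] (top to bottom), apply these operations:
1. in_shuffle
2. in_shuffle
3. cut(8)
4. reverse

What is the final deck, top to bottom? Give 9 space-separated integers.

After op 1 (in_shuffle): [3 6 0 2 4 5 7 8 1]
After op 2 (in_shuffle): [4 3 5 6 7 0 8 2 1]
After op 3 (cut(8)): [1 4 3 5 6 7 0 8 2]
After op 4 (reverse): [2 8 0 7 6 5 3 4 1]

Answer: 2 8 0 7 6 5 3 4 1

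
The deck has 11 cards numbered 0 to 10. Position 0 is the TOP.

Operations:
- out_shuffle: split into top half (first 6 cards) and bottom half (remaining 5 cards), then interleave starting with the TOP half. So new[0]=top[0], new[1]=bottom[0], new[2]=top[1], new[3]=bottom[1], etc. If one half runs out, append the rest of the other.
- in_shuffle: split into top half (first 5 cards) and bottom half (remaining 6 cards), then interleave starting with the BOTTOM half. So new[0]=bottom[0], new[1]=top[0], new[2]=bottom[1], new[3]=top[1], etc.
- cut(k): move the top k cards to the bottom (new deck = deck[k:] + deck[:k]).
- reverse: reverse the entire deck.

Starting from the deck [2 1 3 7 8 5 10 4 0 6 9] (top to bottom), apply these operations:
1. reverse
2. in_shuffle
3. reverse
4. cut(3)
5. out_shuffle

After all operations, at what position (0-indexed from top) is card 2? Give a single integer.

Answer: 5

Derivation:
After op 1 (reverse): [9 6 0 4 10 5 8 7 3 1 2]
After op 2 (in_shuffle): [5 9 8 6 7 0 3 4 1 10 2]
After op 3 (reverse): [2 10 1 4 3 0 7 6 8 9 5]
After op 4 (cut(3)): [4 3 0 7 6 8 9 5 2 10 1]
After op 5 (out_shuffle): [4 9 3 5 0 2 7 10 6 1 8]
Card 2 is at position 5.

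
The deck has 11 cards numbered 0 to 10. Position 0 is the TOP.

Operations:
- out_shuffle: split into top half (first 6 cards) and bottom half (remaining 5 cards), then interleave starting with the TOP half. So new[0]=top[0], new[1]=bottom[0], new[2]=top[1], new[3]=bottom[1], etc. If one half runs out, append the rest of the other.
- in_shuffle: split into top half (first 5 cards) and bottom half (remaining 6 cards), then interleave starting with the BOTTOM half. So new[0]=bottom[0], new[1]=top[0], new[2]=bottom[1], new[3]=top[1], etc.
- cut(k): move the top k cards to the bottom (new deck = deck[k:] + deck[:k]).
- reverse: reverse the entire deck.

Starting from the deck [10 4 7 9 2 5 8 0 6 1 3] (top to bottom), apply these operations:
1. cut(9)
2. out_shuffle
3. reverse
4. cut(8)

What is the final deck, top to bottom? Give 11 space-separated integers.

After op 1 (cut(9)): [1 3 10 4 7 9 2 5 8 0 6]
After op 2 (out_shuffle): [1 2 3 5 10 8 4 0 7 6 9]
After op 3 (reverse): [9 6 7 0 4 8 10 5 3 2 1]
After op 4 (cut(8)): [3 2 1 9 6 7 0 4 8 10 5]

Answer: 3 2 1 9 6 7 0 4 8 10 5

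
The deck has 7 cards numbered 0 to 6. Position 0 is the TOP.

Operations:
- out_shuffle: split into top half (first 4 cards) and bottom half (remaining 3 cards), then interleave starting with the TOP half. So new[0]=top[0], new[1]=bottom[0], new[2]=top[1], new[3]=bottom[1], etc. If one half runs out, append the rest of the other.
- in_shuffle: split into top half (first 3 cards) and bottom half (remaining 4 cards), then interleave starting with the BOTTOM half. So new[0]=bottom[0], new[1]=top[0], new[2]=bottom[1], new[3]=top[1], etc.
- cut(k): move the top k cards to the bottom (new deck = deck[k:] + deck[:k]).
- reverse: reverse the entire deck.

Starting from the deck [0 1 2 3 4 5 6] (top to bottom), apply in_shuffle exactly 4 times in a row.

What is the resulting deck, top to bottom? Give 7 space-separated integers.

Answer: 3 0 4 1 5 2 6

Derivation:
After op 1 (in_shuffle): [3 0 4 1 5 2 6]
After op 2 (in_shuffle): [1 3 5 0 2 4 6]
After op 3 (in_shuffle): [0 1 2 3 4 5 6]
After op 4 (in_shuffle): [3 0 4 1 5 2 6]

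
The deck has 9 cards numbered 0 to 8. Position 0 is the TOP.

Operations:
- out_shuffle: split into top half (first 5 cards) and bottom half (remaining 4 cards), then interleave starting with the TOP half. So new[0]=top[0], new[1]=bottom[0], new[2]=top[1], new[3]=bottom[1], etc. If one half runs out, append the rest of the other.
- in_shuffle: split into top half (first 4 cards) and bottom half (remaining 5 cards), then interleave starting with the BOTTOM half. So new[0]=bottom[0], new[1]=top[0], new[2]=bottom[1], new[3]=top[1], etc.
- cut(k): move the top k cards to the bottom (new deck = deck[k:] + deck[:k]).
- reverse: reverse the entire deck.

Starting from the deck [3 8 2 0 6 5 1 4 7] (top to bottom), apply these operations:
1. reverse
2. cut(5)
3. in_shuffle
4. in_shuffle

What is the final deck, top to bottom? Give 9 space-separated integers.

Answer: 1 7 8 0 5 4 3 2 6

Derivation:
After op 1 (reverse): [7 4 1 5 6 0 2 8 3]
After op 2 (cut(5)): [0 2 8 3 7 4 1 5 6]
After op 3 (in_shuffle): [7 0 4 2 1 8 5 3 6]
After op 4 (in_shuffle): [1 7 8 0 5 4 3 2 6]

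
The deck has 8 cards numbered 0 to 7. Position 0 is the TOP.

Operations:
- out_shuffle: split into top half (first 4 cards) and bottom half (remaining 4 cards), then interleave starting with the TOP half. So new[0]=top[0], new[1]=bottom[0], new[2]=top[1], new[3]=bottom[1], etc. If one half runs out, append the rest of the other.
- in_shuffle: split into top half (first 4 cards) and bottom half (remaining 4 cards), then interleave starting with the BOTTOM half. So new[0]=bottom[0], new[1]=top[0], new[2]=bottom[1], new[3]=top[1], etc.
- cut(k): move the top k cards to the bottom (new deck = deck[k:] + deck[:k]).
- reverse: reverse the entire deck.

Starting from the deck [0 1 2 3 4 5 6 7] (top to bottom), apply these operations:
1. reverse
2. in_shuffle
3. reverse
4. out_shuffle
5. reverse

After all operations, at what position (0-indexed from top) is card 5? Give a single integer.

After op 1 (reverse): [7 6 5 4 3 2 1 0]
After op 2 (in_shuffle): [3 7 2 6 1 5 0 4]
After op 3 (reverse): [4 0 5 1 6 2 7 3]
After op 4 (out_shuffle): [4 6 0 2 5 7 1 3]
After op 5 (reverse): [3 1 7 5 2 0 6 4]
Card 5 is at position 3.

Answer: 3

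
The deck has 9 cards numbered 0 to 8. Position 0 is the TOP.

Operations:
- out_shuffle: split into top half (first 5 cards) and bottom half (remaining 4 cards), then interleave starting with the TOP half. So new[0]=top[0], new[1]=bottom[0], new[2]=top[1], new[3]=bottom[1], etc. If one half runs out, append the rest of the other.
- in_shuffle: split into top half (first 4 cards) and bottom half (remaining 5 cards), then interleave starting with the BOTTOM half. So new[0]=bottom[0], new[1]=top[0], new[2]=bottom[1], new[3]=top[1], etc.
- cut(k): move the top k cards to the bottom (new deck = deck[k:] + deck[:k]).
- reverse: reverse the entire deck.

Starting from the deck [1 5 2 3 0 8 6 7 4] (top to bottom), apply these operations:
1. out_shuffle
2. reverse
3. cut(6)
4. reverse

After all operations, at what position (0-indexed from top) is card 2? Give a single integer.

Answer: 1

Derivation:
After op 1 (out_shuffle): [1 8 5 6 2 7 3 4 0]
After op 2 (reverse): [0 4 3 7 2 6 5 8 1]
After op 3 (cut(6)): [5 8 1 0 4 3 7 2 6]
After op 4 (reverse): [6 2 7 3 4 0 1 8 5]
Card 2 is at position 1.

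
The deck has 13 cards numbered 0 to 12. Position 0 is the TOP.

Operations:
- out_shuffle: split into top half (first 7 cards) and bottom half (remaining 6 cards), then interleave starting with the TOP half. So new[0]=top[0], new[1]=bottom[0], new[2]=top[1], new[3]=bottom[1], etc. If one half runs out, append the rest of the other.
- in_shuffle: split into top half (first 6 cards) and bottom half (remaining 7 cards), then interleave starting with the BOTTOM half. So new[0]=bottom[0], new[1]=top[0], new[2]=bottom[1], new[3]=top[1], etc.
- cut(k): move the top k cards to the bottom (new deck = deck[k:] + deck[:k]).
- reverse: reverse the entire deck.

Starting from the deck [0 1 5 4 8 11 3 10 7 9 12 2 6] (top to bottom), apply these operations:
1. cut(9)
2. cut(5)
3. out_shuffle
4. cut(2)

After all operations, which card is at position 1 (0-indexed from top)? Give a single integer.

After op 1 (cut(9)): [9 12 2 6 0 1 5 4 8 11 3 10 7]
After op 2 (cut(5)): [1 5 4 8 11 3 10 7 9 12 2 6 0]
After op 3 (out_shuffle): [1 7 5 9 4 12 8 2 11 6 3 0 10]
After op 4 (cut(2)): [5 9 4 12 8 2 11 6 3 0 10 1 7]
Position 1: card 9.

Answer: 9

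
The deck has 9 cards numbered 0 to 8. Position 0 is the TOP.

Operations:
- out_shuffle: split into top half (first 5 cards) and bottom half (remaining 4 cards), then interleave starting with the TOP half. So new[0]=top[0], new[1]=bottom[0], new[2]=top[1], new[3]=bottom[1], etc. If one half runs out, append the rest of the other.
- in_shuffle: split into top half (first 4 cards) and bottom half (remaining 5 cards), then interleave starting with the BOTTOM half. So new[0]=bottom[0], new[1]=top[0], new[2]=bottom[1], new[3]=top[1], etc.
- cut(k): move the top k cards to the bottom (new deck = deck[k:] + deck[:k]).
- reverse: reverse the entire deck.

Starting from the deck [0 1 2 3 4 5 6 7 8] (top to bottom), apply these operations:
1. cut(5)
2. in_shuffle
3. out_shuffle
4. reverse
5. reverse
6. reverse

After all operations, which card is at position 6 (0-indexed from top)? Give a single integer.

After op 1 (cut(5)): [5 6 7 8 0 1 2 3 4]
After op 2 (in_shuffle): [0 5 1 6 2 7 3 8 4]
After op 3 (out_shuffle): [0 7 5 3 1 8 6 4 2]
After op 4 (reverse): [2 4 6 8 1 3 5 7 0]
After op 5 (reverse): [0 7 5 3 1 8 6 4 2]
After op 6 (reverse): [2 4 6 8 1 3 5 7 0]
Position 6: card 5.

Answer: 5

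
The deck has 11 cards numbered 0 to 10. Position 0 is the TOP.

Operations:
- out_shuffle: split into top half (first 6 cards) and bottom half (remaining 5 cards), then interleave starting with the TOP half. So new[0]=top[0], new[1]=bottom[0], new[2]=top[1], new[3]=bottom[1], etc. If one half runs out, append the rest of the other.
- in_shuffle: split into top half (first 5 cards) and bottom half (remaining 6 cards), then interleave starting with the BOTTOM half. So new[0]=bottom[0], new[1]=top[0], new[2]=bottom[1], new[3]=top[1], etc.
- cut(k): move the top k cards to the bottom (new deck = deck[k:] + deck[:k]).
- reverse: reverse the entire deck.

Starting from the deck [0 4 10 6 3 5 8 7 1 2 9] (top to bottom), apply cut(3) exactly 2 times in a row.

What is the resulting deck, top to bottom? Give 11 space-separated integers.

Answer: 8 7 1 2 9 0 4 10 6 3 5

Derivation:
After op 1 (cut(3)): [6 3 5 8 7 1 2 9 0 4 10]
After op 2 (cut(3)): [8 7 1 2 9 0 4 10 6 3 5]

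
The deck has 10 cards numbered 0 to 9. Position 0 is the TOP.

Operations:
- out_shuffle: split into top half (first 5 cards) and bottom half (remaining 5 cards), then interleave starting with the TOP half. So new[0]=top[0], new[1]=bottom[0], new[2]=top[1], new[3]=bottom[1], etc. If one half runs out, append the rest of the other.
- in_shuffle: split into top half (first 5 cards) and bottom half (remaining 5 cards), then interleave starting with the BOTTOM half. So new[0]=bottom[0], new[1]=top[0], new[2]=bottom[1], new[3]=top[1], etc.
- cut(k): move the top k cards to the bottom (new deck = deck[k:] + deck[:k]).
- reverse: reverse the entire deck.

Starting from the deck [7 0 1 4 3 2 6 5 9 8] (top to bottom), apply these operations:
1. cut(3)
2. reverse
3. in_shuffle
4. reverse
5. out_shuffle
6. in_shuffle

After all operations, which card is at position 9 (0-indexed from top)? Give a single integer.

Answer: 8

Derivation:
After op 1 (cut(3)): [4 3 2 6 5 9 8 7 0 1]
After op 2 (reverse): [1 0 7 8 9 5 6 2 3 4]
After op 3 (in_shuffle): [5 1 6 0 2 7 3 8 4 9]
After op 4 (reverse): [9 4 8 3 7 2 0 6 1 5]
After op 5 (out_shuffle): [9 2 4 0 8 6 3 1 7 5]
After op 6 (in_shuffle): [6 9 3 2 1 4 7 0 5 8]
Position 9: card 8.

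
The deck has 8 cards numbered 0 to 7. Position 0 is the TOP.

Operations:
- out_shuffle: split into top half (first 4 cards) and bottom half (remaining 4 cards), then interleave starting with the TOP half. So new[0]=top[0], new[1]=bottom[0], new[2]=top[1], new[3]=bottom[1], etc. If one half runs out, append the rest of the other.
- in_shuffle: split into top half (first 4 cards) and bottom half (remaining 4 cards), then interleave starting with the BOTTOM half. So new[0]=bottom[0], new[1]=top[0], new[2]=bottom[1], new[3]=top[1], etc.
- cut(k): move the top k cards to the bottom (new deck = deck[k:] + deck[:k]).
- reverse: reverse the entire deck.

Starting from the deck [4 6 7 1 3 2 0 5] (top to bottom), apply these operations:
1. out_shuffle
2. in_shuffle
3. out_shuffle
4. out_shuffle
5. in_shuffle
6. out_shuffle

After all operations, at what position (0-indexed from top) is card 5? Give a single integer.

After op 1 (out_shuffle): [4 3 6 2 7 0 1 5]
After op 2 (in_shuffle): [7 4 0 3 1 6 5 2]
After op 3 (out_shuffle): [7 1 4 6 0 5 3 2]
After op 4 (out_shuffle): [7 0 1 5 4 3 6 2]
After op 5 (in_shuffle): [4 7 3 0 6 1 2 5]
After op 6 (out_shuffle): [4 6 7 1 3 2 0 5]
Card 5 is at position 7.

Answer: 7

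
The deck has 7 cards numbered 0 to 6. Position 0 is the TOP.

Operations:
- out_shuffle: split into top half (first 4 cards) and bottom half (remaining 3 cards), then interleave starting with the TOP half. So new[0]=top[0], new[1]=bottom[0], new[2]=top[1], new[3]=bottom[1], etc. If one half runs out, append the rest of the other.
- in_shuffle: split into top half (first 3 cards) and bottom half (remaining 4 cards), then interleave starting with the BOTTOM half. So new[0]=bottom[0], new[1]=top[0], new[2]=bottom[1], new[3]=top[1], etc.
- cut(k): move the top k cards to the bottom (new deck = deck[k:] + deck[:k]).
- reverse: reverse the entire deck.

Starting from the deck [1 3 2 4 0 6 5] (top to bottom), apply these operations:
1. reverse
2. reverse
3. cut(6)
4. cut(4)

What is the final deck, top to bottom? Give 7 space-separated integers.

After op 1 (reverse): [5 6 0 4 2 3 1]
After op 2 (reverse): [1 3 2 4 0 6 5]
After op 3 (cut(6)): [5 1 3 2 4 0 6]
After op 4 (cut(4)): [4 0 6 5 1 3 2]

Answer: 4 0 6 5 1 3 2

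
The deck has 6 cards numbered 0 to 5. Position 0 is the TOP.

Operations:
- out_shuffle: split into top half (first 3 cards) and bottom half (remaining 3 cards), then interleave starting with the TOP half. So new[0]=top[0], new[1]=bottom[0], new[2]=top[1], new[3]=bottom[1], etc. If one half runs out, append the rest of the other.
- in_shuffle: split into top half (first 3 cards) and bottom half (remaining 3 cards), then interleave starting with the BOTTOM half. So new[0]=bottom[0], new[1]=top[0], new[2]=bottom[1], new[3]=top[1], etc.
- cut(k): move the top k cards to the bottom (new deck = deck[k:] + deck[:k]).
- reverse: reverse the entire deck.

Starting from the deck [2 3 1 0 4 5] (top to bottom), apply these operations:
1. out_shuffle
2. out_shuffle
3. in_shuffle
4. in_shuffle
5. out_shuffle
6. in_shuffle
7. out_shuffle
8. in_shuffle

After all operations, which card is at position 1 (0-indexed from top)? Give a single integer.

After op 1 (out_shuffle): [2 0 3 4 1 5]
After op 2 (out_shuffle): [2 4 0 1 3 5]
After op 3 (in_shuffle): [1 2 3 4 5 0]
After op 4 (in_shuffle): [4 1 5 2 0 3]
After op 5 (out_shuffle): [4 2 1 0 5 3]
After op 6 (in_shuffle): [0 4 5 2 3 1]
After op 7 (out_shuffle): [0 2 4 3 5 1]
After op 8 (in_shuffle): [3 0 5 2 1 4]
Position 1: card 0.

Answer: 0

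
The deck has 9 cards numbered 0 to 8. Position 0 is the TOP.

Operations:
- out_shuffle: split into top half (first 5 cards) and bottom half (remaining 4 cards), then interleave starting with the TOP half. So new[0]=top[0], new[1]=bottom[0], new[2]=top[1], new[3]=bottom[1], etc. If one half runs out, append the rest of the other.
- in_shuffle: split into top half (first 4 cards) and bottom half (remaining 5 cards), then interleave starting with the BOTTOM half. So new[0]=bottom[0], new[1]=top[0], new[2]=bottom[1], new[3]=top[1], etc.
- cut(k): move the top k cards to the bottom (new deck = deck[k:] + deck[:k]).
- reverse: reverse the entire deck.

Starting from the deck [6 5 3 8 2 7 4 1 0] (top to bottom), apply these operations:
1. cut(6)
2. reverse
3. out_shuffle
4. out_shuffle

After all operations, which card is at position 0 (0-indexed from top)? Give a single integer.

After op 1 (cut(6)): [4 1 0 6 5 3 8 2 7]
After op 2 (reverse): [7 2 8 3 5 6 0 1 4]
After op 3 (out_shuffle): [7 6 2 0 8 1 3 4 5]
After op 4 (out_shuffle): [7 1 6 3 2 4 0 5 8]
Position 0: card 7.

Answer: 7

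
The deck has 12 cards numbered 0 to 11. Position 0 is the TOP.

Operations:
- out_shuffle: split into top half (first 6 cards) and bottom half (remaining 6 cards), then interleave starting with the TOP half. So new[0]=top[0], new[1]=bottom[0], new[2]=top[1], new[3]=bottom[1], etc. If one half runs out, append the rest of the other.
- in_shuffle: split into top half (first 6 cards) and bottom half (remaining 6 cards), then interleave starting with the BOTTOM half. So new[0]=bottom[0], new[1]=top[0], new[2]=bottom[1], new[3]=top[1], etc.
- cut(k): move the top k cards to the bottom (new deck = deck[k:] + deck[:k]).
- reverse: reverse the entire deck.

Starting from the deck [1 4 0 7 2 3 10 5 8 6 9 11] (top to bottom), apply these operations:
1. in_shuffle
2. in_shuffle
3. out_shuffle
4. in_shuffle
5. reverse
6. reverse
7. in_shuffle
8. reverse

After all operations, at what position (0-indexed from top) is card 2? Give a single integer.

After op 1 (in_shuffle): [10 1 5 4 8 0 6 7 9 2 11 3]
After op 2 (in_shuffle): [6 10 7 1 9 5 2 4 11 8 3 0]
After op 3 (out_shuffle): [6 2 10 4 7 11 1 8 9 3 5 0]
After op 4 (in_shuffle): [1 6 8 2 9 10 3 4 5 7 0 11]
After op 5 (reverse): [11 0 7 5 4 3 10 9 2 8 6 1]
After op 6 (reverse): [1 6 8 2 9 10 3 4 5 7 0 11]
After op 7 (in_shuffle): [3 1 4 6 5 8 7 2 0 9 11 10]
After op 8 (reverse): [10 11 9 0 2 7 8 5 6 4 1 3]
Card 2 is at position 4.

Answer: 4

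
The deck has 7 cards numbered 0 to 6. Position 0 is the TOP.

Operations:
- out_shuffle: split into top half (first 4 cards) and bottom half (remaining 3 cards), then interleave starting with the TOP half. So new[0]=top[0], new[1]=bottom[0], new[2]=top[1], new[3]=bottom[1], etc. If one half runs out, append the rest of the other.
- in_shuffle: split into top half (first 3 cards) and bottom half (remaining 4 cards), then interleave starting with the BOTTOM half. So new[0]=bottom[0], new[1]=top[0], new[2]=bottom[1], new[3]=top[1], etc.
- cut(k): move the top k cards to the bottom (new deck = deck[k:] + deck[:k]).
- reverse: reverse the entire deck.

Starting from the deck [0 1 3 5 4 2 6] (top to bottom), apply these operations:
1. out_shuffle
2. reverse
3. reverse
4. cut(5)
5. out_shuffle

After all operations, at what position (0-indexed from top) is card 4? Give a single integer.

Answer: 6

Derivation:
After op 1 (out_shuffle): [0 4 1 2 3 6 5]
After op 2 (reverse): [5 6 3 2 1 4 0]
After op 3 (reverse): [0 4 1 2 3 6 5]
After op 4 (cut(5)): [6 5 0 4 1 2 3]
After op 5 (out_shuffle): [6 1 5 2 0 3 4]
Card 4 is at position 6.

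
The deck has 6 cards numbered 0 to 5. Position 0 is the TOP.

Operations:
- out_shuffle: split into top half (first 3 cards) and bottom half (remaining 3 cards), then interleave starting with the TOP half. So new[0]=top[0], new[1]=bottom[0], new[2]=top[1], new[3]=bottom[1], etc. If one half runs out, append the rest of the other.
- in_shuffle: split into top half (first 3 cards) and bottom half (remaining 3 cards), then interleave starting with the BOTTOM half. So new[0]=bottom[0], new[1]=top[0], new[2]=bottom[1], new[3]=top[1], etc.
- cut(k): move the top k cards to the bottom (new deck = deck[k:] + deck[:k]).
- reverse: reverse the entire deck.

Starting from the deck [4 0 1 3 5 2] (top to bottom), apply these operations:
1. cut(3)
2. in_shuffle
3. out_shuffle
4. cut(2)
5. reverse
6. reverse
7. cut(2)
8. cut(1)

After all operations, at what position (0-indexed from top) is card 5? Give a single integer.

Answer: 2

Derivation:
After op 1 (cut(3)): [3 5 2 4 0 1]
After op 2 (in_shuffle): [4 3 0 5 1 2]
After op 3 (out_shuffle): [4 5 3 1 0 2]
After op 4 (cut(2)): [3 1 0 2 4 5]
After op 5 (reverse): [5 4 2 0 1 3]
After op 6 (reverse): [3 1 0 2 4 5]
After op 7 (cut(2)): [0 2 4 5 3 1]
After op 8 (cut(1)): [2 4 5 3 1 0]
Card 5 is at position 2.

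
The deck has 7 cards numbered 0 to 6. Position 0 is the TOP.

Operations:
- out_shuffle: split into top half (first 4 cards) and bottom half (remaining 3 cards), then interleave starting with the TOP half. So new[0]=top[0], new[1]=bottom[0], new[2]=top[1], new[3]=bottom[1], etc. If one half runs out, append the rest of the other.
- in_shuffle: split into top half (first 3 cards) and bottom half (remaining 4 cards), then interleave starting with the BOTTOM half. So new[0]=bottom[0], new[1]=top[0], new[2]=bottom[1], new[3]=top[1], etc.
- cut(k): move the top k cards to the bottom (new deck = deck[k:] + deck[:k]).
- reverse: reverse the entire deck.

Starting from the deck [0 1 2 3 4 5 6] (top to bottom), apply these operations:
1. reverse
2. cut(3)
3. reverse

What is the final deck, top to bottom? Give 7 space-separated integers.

Answer: 4 5 6 0 1 2 3

Derivation:
After op 1 (reverse): [6 5 4 3 2 1 0]
After op 2 (cut(3)): [3 2 1 0 6 5 4]
After op 3 (reverse): [4 5 6 0 1 2 3]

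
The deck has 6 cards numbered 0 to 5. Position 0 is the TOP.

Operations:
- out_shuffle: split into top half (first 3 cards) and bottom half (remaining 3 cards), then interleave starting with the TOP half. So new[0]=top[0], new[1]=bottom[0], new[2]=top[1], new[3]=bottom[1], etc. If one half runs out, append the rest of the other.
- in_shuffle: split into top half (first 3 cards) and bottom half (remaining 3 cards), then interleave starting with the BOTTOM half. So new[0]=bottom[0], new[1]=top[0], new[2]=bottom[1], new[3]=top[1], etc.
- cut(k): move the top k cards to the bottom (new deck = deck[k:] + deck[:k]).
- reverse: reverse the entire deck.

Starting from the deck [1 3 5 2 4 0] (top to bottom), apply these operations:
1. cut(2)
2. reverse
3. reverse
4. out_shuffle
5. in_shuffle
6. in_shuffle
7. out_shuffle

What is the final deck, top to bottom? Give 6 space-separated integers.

After op 1 (cut(2)): [5 2 4 0 1 3]
After op 2 (reverse): [3 1 0 4 2 5]
After op 3 (reverse): [5 2 4 0 1 3]
After op 4 (out_shuffle): [5 0 2 1 4 3]
After op 5 (in_shuffle): [1 5 4 0 3 2]
After op 6 (in_shuffle): [0 1 3 5 2 4]
After op 7 (out_shuffle): [0 5 1 2 3 4]

Answer: 0 5 1 2 3 4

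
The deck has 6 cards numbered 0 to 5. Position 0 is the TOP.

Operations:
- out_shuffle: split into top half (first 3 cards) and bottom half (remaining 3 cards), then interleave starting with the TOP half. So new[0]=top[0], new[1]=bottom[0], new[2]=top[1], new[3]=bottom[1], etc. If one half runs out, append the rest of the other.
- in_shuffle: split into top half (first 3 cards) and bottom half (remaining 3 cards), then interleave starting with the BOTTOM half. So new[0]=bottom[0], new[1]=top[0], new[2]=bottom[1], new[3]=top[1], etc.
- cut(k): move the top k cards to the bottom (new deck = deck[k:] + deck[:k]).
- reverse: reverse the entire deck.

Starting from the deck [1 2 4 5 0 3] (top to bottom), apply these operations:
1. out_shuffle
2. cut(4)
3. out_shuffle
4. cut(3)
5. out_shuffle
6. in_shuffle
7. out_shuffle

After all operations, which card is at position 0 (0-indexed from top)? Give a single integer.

Answer: 5

Derivation:
After op 1 (out_shuffle): [1 5 2 0 4 3]
After op 2 (cut(4)): [4 3 1 5 2 0]
After op 3 (out_shuffle): [4 5 3 2 1 0]
After op 4 (cut(3)): [2 1 0 4 5 3]
After op 5 (out_shuffle): [2 4 1 5 0 3]
After op 6 (in_shuffle): [5 2 0 4 3 1]
After op 7 (out_shuffle): [5 4 2 3 0 1]
Position 0: card 5.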